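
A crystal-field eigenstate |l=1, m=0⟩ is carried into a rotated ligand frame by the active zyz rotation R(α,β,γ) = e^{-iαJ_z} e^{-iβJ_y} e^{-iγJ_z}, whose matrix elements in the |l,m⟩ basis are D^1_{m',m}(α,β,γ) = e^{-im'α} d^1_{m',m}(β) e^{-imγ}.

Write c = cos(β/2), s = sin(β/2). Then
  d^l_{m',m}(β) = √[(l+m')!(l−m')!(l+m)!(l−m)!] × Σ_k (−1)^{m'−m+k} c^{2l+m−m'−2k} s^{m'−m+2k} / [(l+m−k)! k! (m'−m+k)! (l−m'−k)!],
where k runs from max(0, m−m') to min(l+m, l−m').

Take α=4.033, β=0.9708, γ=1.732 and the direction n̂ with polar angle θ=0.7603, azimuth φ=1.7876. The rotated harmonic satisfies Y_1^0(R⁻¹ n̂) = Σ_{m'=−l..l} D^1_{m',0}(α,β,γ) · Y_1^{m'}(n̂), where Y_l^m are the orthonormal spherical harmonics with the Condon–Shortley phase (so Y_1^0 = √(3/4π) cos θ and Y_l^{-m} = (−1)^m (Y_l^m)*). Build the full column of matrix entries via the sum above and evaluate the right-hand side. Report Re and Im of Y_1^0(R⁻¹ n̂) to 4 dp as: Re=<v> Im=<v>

Re=0.0263 Im=0.0000

Need the full column D^1_{m',0} for m'=−1..1 at α=4.0330, β=0.9708, γ=1.7320.
cos(β/2)=0.884488, sin(β/2)=0.466562
d^1_{-1,0}: single k=1 term ⇒ +0.583602;  D = -0.366687-0.454017i
d^1_{0,0}: k∈[0..1] ⇒ +0.782320 -0.217680 = +0.564639;  D = +0.564639+0.000000i
d^1_{1,0}: single k=0 term ⇒ -0.583602;  D = +0.366687-0.454017i
Y_1^{m'}(θ=0.7603,φ=1.7876) and Σ D·Y over m':
  (-0.3667-0.4540i)·(-0.0512-0.2325i)  (+0.5646+0.0000i)·(+0.3541+0.0000i)  (+0.3667-0.4540i)·(+0.0512-0.2325i)
Y_1^0(R⁻¹ n̂) = +0.026339+0.000000i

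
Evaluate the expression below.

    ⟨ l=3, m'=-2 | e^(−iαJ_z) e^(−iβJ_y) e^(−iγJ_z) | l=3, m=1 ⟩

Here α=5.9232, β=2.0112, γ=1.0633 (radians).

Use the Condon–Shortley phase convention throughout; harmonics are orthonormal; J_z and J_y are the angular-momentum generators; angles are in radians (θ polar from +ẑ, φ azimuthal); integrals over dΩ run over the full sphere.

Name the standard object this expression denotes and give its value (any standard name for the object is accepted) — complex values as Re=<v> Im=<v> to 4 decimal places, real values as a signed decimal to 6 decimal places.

This is a Wigner D-matrix element — the rotation-matrix element ⟨l m'| R(α,β,γ) |l m⟩ in the angular-momentum basis.
Split into d^3_{-2,1}(β=2.0112) × two z-phases.
c=cos(2.011200/2)=0.535582, s=sin(2.011200/2)=0.844483; N=√[1·120·24·2]=75.894664
k: max(0,(1)−(-2))=3 … min(3+(1),3−(-2))=4
  k=3: (−1)^0·75.8947/(12)·0.5356^3·0.8445^3 = +0.585168
  k=4: (−1)^1·75.8947/(24)·0.5356^1·0.8445^5 = -0.727414
d^3_{-2,1}(2.0112) = +0.585168 -0.727414 = -0.142246
Phases: e^{-i·(-2)·5.9232}=+0.751825-0.659363i, e^{-i·(1)·1.0633}=+0.485991-0.873964i ⇒ D=+0.029997+0.139047i

Wigner D-matrix element, Re=0.0300 Im=0.1390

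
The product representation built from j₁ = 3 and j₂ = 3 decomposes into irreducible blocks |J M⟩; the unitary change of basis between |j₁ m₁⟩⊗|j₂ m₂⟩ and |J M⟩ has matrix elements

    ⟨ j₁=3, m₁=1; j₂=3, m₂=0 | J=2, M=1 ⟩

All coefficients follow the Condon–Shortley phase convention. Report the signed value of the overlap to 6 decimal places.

+√(1/42) ≈ +0.154303

j₁+j₂−J=4  J+j₁−j₂=2  J−j₁+j₂=2  j₁+j₂+J+1=9
(j₁±m₁, j₂±m₂, J±M) = (4,2,3,3,3,1)
P² = 96/7
sum k=1..2:
  [1] −1/12 = -1/12
  [2] +1/8 = 1/8
S = 1/24
C² = P²·S² = 1/42 ; C = +0.154303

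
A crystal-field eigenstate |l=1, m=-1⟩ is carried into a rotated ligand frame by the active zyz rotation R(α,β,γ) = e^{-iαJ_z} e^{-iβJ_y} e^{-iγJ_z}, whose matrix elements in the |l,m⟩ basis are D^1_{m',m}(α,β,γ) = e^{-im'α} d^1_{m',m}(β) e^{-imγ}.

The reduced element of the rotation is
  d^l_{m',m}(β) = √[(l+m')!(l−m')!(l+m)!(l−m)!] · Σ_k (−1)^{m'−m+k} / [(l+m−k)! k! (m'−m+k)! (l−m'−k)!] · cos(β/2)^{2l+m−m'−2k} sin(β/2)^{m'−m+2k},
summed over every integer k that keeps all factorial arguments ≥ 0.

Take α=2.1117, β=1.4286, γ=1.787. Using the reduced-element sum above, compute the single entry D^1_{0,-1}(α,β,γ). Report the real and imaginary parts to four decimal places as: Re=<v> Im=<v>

Re=0.1502 Im=-0.6837

D^1_{0,-1}(2.1117,1.4286,1.7870) = e^{-i·0·2.1117}·d^1_{0,-1}(1.4286)·e^{-i·-1·1.7870}. Compute d first:
Half-angle: c=0.755552, s=0.655089. N=√(1·1·1·2)=1.414214
Admissible k: 0..0 (factorial args all ≥0)
  k=0: (−1)^1·1.4142/(1)·0.7556^1·0.6551^1 = -0.699970
d^1_{0,-1}(1.4286) = -0.699970
Attach z-rotation phases: D = e^{-i(0)(2.1117)}·(-0.699970)·e^{-i(-1)(1.7870)} = +0.150160-0.683674i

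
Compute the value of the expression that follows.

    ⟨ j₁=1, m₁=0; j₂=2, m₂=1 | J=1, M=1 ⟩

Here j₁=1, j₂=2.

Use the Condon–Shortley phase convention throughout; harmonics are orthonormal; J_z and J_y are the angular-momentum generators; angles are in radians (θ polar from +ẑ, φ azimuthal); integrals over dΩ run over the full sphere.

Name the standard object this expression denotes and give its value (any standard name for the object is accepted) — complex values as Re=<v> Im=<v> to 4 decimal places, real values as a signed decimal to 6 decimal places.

This is a Clebsch–Gordan (vector-coupling) coefficient.
√[3·2!0!2!/5! · 1!1!3!1!2!0!] = √(6/5)
  +(−1)^1/∏(1,1,0,2,0,0)! = -1/2  (running -1/2)
⟨..|..⟩ = √(6/5)·(-1/2) = -0.547723

Clebsch–Gordan coefficient, −√(3/10) ≈ -0.547723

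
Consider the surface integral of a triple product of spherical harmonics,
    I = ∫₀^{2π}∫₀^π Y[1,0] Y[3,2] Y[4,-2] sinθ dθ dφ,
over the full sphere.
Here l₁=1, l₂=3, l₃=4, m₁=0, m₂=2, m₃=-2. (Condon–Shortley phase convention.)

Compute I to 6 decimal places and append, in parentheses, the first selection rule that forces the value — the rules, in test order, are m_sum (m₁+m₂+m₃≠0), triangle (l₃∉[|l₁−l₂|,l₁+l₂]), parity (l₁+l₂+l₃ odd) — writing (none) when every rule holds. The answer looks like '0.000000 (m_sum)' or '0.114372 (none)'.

Rules hold: Σm=0, L=8 even, 2≤4≤4.
N = 3·7·9 = 189
Δ = 0!·2!·6!/9! = 1/252
Racah Σ t=0..0: t=0:+1/36 = 1/36
⇒ 3j(1 3 4; 0 0 0)² = 4/63, sgn +1
Racah Σ t=0..0: t=0:+1/120 = 1/120
⇒ 3j(1 3 4; 0 2 -2)² = 1/21, sgn +1
4πI² = N·(3j₀)²·(3jₘ)² = 4/7
I = +1·√(0.571429/4π) = 0.21324362
No selection rule forces the value: the integral is nonzero (none).

0.213244 (none)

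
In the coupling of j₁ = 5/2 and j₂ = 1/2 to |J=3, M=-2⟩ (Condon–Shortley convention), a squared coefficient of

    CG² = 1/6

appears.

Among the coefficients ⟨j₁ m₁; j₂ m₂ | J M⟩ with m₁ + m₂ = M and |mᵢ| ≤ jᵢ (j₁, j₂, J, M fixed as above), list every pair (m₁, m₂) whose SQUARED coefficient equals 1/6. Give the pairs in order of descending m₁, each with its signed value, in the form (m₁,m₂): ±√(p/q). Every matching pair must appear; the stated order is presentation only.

(-5/2,1/2): +√(1/6)

Admissible pairs with m₁+m₂ = M = -2: (-5/2,1/2), (-3/2,-1/2)
  (m₁,m₂)=(-3/2,-1/2): CG² = 5/6, CG = +√(5/6)
  (m₁,m₂)=(-5/2,1/2): CG² = 1/6, CG = +√(1/6)   ← matches the target
Pairs with CG² = 1/6: (-5/2,1/2): +√(1/6)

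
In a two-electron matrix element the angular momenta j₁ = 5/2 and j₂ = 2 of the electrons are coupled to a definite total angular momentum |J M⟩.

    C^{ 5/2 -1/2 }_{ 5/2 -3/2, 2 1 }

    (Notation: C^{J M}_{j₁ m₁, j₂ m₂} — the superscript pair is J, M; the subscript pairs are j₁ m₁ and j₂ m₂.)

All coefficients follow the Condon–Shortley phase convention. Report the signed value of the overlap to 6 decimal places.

+√(6/35) = +0.414039

j₁+j₂−J=2  J+j₁−j₂=3  J−j₁+j₂=2  j₁+j₂+J+1=8
(j₁±m₁, j₂±m₂, J±M) = (1,4,3,1,2,3)
P² = 216/35
sum k=1..2:
  [1] −1/12 = -1/12
  [2] +1/4 = 1/4
S = 1/6
C² = P²·S² = 6/35 ; C = +0.414039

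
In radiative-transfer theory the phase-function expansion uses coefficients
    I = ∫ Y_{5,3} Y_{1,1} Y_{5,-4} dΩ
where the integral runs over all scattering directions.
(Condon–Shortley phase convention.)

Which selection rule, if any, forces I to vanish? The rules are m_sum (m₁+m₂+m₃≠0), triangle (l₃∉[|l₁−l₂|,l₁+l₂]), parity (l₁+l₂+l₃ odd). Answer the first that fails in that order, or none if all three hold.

m₁+m₂+m₃ = 3 + 1 − 4 = 0  ✓
triangle: |5−1|=4 ≤ l₃=5 ≤ 5+1=6  ✓
parity: l₁+l₂+l₃ = 11 is odd  ✗

parity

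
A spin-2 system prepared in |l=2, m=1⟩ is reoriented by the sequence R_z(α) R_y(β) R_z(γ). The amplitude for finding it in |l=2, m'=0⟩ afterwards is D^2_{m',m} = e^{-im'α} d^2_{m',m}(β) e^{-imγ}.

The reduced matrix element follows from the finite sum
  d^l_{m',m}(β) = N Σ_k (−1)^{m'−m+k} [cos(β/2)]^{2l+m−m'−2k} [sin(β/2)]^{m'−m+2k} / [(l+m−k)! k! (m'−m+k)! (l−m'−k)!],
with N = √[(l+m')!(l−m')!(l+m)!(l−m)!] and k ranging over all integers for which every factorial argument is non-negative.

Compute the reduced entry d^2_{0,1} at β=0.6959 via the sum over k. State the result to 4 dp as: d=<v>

d=0.6026

d^2_{0,1}(β=0.6959) via the finite sum:
With c≡cos(β/2)=0.940074 and s≡sin(β/2)=0.340971, N=[2·2·6·1]^{1/2}=4.898979
The bounds max(0,m−m')=1 and min(l+m,l−m')=2 give 2 terms
  k=1: (−1)^0·4.8990/(2)·0.9401^3·0.3410^1 = +0.693872
  k=2: (−1)^1·4.8990/(2)·0.9401^1·0.3410^3 = -0.091283
d^2_{0,1}(0.6959) = +0.693872 -0.091283 = +0.602588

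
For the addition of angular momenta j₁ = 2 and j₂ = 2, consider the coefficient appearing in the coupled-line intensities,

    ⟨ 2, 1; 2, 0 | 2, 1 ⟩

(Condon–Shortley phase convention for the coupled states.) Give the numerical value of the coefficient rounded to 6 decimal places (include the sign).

√[5·2!2!2!/7! · 3!1!2!2!3!1!] = √(8/7)
  +(−1)^0/∏(0,2,1,2,1,0)! = 1/4  (running 1/4)
  +(−1)^1/∏(1,1,0,1,2,1)! = -1/2  (running -1/4)
⟨..|..⟩ = √(8/7)·(-1/4) = -0.267261

-0.267261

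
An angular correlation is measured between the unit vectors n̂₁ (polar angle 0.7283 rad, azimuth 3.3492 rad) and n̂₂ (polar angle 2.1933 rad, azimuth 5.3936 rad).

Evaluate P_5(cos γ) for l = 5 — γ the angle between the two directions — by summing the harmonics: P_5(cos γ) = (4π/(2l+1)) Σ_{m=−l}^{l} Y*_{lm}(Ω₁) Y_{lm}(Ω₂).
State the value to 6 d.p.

Summing Y*_{l m}(θ₁,φ₁)·Y_{l m}(θ₂,φ₂) over m ∈ [−5, 5]; prefactor 4π/(2·5+1) = 1.142397:
  [-5]  conj(Y_{5,-5})(Ω₁) = -0.03080 - 0.05223j ; Y_{5,-5}(Ω₂) = -0.04294 - 0.15856j ; Δ = -0.00696 + 0.00713j
  [-4]  conj(Y_{5,-4})(Ω₁) = 0.14502 + 0.15871j ; Y_{5,-4}(Ω₂) = 0.34090 + 0.15091j ; Δ = 0.02549 + 0.07599j
  [-3]  conj(Y_{5,-3})(Ω₁) = -0.33249 - 0.23879j ; Y_{5,-3}(Ω₂) = -0.34016 + 0.17401j ; Δ = 0.15465 + 0.02337j
  [-2]  conj(Y_{5,-2})(Ω₁) = 0.34401 + 0.15165j ; Y_{5,-2}(Ω₂) = 0.00269 - 0.01271j ; Δ = 0.00285 - 0.00396j
  [-1]  conj(Y_{5,-1})(Ω₁) = 0.05904 + 0.01244j ; Y_{5,-1}(Ω₂) = -0.21833 - 0.26932j ; Δ = -0.00954 - 0.01861j
  [+0]  conj(Y_{5,0})(Ω₁) = -0.38790 + 0.00000j ; Y_{5,0}(Ω₂) = 0.10341 + 0.00000j ; Δ = -0.04011 + 0.00000j
  [+1]  conj(Y_{5,1})(Ω₁) = -0.05904 + 0.01244j ; Y_{5,1}(Ω₂) = 0.21833 - 0.26932j ; Δ = -0.00954 + 0.01861j
  [+2]  conj(Y_{5,2})(Ω₁) = 0.34401 - 0.15165j ; Y_{5,2}(Ω₂) = 0.00269 + 0.01271j ; Δ = 0.00285 + 0.00396j
  [+3]  conj(Y_{5,3})(Ω₁) = 0.33249 - 0.23879j ; Y_{5,3}(Ω₂) = 0.34016 + 0.17401j ; Δ = 0.15465 - 0.02337j
  [+4]  conj(Y_{5,4})(Ω₁) = 0.14502 - 0.15871j ; Y_{5,4}(Ω₂) = 0.34090 - 0.15091j ; Δ = 0.02549 - 0.07599j
  [+5]  conj(Y_{5,5})(Ω₁) = 0.03080 - 0.05223j ; Y_{5,5}(Ω₂) = 0.04294 - 0.15856j ; Δ = -0.00696 - 0.00713j
Accumulated sum 0.29287 - 0.00000j; after 4π/(2l+1) scaling, 0.33457 - 0.00000j ⇒ P_5 = 0.334574

0.334574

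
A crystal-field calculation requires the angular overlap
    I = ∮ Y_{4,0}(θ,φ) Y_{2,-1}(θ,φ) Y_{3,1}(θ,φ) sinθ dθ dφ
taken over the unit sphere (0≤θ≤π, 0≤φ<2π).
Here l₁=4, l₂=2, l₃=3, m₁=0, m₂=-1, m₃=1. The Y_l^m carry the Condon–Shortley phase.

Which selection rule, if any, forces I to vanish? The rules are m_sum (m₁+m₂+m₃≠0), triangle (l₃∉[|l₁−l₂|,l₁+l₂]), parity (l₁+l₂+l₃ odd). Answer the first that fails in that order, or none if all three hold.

azimuthal sum: 0 − 1 + 1 = 0  ✓
2 ≤ 3 ≤ 6 (triangle on l)  ✓
L = 4 + 2 + 3 = 9 (odd)  ✗

parity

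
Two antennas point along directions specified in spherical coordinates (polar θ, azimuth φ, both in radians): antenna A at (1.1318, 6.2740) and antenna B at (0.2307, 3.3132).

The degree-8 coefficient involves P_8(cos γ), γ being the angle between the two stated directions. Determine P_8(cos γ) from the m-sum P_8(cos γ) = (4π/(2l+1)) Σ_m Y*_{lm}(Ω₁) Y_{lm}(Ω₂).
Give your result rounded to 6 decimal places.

Summing Y*_{l m}(θ₁,φ₁)·Y_{l m}(θ₂,φ₂) over m ∈ [−8, 8]; prefactor 4π/(2·8+1) = 0.739198:
  m=-8: Y*=+0.231670-0.017054i  Y=+0.000001-0.000004i  product +0.000000-0.000001i
  m=-7: Y*=+0.435403-0.028034i  Y=-0.000024+0.000061i  product -0.000009+0.000027i
  m=-6: Y*=+0.353470-0.019500i  Y=+0.000366-0.000609i  product +0.000118-0.000223i
  m=-5: Y*=-0.060890+0.002798i  Y=-0.003629+0.004199i  product +0.000209-0.000266i
  m=-4: Y*=-0.357602+0.013145i  Y=+0.024851-0.020362i  product -0.008619+0.007608i
  m=-3: Y*=-0.116748+0.003218i  Y=-0.118459+0.067013i  product +0.013614-0.008205i
  m=-2: Y*=+0.300637-0.005524i  Y=+0.374141-0.133702i  product +0.111742-0.042262i
  m=-1: Y*=+0.180900-0.001662i  Y=-0.666621+0.115533i  product -0.120400+0.022008i
  m=+0: Y*=-0.276460-0.000000i  Y=+0.287166+0.000000i  product -0.079390-0.000000i
  m=+1: Y*=-0.180900-0.001662i  Y=+0.666621+0.115533i  product -0.120400-0.022008i
  m=+2: Y*=+0.300637+0.005524i  Y=+0.374141+0.133702i  product +0.111742+0.042262i
  m=+3: Y*=+0.116748+0.003218i  Y=+0.118459+0.067013i  product +0.013614+0.008205i
  m=+4: Y*=-0.357602-0.013145i  Y=+0.024851+0.020362i  product -0.008619-0.007608i
  m=+5: Y*=+0.060890+0.002798i  Y=+0.003629+0.004199i  product +0.000209+0.000266i
  m=+6: Y*=+0.353470+0.019500i  Y=+0.000366+0.000609i  product +0.000118+0.000223i
  m=+7: Y*=-0.435403-0.028034i  Y=+0.000024+0.000061i  product -0.000009-0.000027i
  m=+8: Y*=+0.231670+0.017054i  Y=+0.000001+0.000004i  product +0.000000+0.000001i
Accumulated sum -0.086079-0.000000i; after 4π/(2l+1) scaling, -0.063629-0.000000i ⇒ P_8 = -0.063629

-0.063629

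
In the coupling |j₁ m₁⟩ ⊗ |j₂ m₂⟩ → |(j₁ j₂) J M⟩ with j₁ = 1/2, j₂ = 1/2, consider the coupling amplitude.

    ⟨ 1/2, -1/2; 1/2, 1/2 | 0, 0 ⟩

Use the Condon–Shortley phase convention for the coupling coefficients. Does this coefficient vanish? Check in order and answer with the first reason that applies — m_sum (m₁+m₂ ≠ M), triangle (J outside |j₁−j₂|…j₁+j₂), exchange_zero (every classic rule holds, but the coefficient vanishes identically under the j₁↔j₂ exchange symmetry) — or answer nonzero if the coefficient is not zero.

m-sum: m₁+m₂ = -1/2+1/2 = 0, M = 0  ✓
triangle: |j₁−j₂| = 0 ≤ J = 0 ≤ j₁+j₂ = 1  ✓
exchange: j₁≠j₂ or m₁≠m₂ — the exchange symmetry imposes no constraint here
value check: CG = −√(1/2) = -0.707107 ≠ 0

nonzero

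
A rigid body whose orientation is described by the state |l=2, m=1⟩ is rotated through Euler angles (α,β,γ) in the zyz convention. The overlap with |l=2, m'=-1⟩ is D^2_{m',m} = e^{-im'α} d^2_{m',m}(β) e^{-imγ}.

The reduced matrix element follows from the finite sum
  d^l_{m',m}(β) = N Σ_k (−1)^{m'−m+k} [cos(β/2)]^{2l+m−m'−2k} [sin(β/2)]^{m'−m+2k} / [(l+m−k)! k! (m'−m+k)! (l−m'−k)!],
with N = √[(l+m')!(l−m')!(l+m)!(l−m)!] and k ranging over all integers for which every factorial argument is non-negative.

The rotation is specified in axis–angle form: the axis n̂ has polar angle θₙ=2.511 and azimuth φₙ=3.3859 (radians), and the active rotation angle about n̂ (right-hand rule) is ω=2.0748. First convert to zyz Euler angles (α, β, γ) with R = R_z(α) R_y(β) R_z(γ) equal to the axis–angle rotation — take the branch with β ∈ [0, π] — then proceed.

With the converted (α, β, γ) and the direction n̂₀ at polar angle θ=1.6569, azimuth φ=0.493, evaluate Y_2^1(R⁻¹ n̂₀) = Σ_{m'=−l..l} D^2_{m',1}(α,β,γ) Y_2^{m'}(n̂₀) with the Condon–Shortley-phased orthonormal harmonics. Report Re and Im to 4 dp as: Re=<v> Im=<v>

Re=0.2038 Im=-0.3210

Axis–angle → zyz. n̂ = (sinθₙcosφₙ, sinθₙsinφₙ, cosθₙ) = (-0.572115, -0.142621, -0.807678), ω = 2.0748.
R = I cosω + sinω [n̂]ₓ + (1−cosω) n̂n̂ᵀ gives
  R = [+0.002452, +0.828249, +0.560355; -0.586248, -0.452771, +0.671797; +0.810128, -0.330154, +0.484449]
β = atan2(√(R₁₃²+R₂₃²), R₃₃) = 1.065063; α = atan2(R₂₃, R₁₃) mod 2π = 0.875598; γ = atan2(R₃₂, −R₃₁) mod 2π = 3.528576
Need the full column D^2_{m',1} for m'=−2..2 at α=0.8756, β=1.0651, γ=3.5286.
cos(β/2)=0.861524, sin(β/2)=0.507716
d^2_{-2,1}: single k=3 term ⇒ +0.225507;  D = -0.046255-0.220712i
d^2_{-1,1}: k∈[2..3] ⇒ +0.573982 -0.066448 = +0.507534;  D = -0.448144-0.238238i
d^2_{0,1}: k∈[1..2] ⇒ +0.795242 -0.276189 = +0.519053;  D = -0.480670+0.195889i
d^2_{1,1}: k∈[0..1] ⇒ +0.550897 -0.573982 = -0.023085;  D = +0.007003-0.021997i
d^2_{2,1}: single k=0 term ⇒ -0.649312;  D = -0.348958-0.547572i
Y_2^{m'}(θ=1.6569,φ=0.493) and Σ D·Y over m':
  (-0.0463-0.2207i)·(+0.2117-0.3197i)  (-0.4481-0.2382i)·(-0.0583+0.0313i)  (-0.4807+0.1959i)·(-0.3084+0.0000i)  (+0.0070-0.0220i)·(+0.0583+0.0313i)  (-0.3490-0.5476i)·(+0.2117+0.3197i)
Y_2^1(R⁻¹ n̂) = +0.203775-0.321010i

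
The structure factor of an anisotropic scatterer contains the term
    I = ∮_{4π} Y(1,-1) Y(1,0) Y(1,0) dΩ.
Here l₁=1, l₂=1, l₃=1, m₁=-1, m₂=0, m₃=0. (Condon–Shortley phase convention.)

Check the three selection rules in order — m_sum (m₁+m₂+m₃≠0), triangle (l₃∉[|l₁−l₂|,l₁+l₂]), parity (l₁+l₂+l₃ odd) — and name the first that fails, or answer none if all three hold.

azimuthal sum: -1 + 0 + 0 = -1  ✗
0 ≤ 1 ≤ 2 (triangle on l)
L = 1 + 1 + 1 = 3 (odd)

m_sum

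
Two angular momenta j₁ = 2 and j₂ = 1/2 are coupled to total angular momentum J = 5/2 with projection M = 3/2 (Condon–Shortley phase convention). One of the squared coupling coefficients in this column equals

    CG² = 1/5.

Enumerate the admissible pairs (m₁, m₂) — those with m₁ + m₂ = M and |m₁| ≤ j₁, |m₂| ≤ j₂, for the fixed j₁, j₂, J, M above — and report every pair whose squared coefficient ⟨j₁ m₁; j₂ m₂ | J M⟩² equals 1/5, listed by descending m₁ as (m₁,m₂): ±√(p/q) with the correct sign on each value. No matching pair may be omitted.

(2,-1/2): +√(1/5)

Admissible pairs with m₁+m₂ = M = 3/2: (1,1/2), (2,-1/2)
  (m₁,m₂)=(2,-1/2): CG² = 1/5, CG = +√(1/5)   ← matches the target
  (m₁,m₂)=(1,1/2): CG² = 4/5, CG = +√(4/5)
Pairs with CG² = 1/5: (2,-1/2): +√(1/5)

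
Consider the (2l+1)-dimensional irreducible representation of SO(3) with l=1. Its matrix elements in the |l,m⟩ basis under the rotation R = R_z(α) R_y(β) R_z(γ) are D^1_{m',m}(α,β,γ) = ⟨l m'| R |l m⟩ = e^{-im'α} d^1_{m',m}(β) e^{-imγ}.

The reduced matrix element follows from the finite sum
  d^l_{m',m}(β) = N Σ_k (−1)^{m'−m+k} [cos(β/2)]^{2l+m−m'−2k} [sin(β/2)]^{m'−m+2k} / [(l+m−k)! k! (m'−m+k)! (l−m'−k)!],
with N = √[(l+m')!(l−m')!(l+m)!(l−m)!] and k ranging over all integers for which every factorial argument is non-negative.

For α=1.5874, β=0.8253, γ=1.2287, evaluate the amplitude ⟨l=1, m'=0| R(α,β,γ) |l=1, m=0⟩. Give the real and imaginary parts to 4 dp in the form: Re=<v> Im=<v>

Re=0.6783 Im=0.0000

D^1_{0,0}(1.5874,0.8253,1.2287) = e^{-i·0·1.5874}·d^1_{0,0}(0.8253)·e^{-i·0·1.2287}. Compute d first:
c=cos(0.825300/2)=0.916061, s=sin(0.825300/2)=0.401038; N=√[1·1·1·1]=1.000000
k: max(0,(0)−(0))=0 … min(1+(0),1−(0))=1
  k=0: (−1)^0·1.0000/(1)·0.9161^2·0.4010^0 = +0.839168
  k=1: (−1)^1·1.0000/(1)·0.9161^0·0.4010^2 = -0.160832
d^1_{0,0}(0.8253) = +0.839168 -0.160832 = +0.678337
Attach z-rotation phases: D = e^{-i(0)(1.5874)}·(+0.678337)·e^{-i(0)(1.2287)} = +0.678337+0.000000i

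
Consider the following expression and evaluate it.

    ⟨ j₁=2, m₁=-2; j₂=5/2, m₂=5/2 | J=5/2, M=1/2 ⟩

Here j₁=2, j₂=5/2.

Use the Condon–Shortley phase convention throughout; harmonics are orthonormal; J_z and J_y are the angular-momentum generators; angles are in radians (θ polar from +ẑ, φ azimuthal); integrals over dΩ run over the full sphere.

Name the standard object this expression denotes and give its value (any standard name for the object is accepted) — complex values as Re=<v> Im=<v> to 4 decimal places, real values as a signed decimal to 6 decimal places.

This is a Clebsch–Gordan (vector-coupling) coefficient.
√[6·2!2!3!/8! · 0!4!5!0!3!2!] = √(864/7)
  +(−1)^2/∏(2,0,2,3,0,0)! = 1/24  (running 1/24)
⟨..|..⟩ = √(864/7)·(1/24) = +0.462910

Clebsch–Gordan coefficient, +√(3/14) ≈ +0.462910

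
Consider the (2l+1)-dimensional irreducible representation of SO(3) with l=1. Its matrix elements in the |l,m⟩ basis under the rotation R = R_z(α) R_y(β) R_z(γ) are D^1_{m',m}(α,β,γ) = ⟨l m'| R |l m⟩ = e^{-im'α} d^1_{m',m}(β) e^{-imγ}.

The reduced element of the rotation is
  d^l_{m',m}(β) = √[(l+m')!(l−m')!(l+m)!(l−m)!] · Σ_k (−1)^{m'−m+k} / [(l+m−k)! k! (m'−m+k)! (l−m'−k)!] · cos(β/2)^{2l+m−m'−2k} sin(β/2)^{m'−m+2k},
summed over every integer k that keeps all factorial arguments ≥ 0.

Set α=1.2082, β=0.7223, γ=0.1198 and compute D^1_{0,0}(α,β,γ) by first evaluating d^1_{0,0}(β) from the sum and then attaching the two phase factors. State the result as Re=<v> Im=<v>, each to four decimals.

Re=0.7503 Im=0.0000

D^1_{0,0}(1.2082,0.7223,0.1198) = e^{-i·0·1.2082}·d^1_{0,0}(0.7223)·e^{-i·0·0.1198}. Compute d first:
Half-angle: c=0.935491, s=0.353350. N=√(1·1·1·1)=1.000000
k: max(0,(0)−(0))=0 … min(1+(0),1−(0))=1
  k=0: (−1)^0·1.0000/(1)·0.9355^2·0.3534^0 = +0.875144
  k=1: (−1)^1·1.0000/(1)·0.9355^0·0.3534^2 = -0.124856
d^1_{0,0}(0.7223) = +0.875144 -0.124856 = +0.750287
D = (+1.000000+0.000000i)·(+0.750287)·(+1.000000+0.000000i) = +0.750287+0.000000i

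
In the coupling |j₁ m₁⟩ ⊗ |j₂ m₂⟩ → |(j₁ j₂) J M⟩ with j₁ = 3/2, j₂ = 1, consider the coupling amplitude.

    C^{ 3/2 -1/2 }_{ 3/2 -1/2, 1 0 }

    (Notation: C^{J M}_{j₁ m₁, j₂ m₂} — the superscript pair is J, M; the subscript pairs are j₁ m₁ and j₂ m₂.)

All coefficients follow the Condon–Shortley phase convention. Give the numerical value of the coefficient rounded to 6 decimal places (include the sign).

triangle: 1!×2!×1!/5! = 2/120
(j±m)!: 1!×2!×1!×1!×1!×2! = 4
prefactor² = (2J+1)×Δ×N² = 4/15
  k=0: +1/(0!×1!×2!×1!×0!×0!) = 1/2
  k=1: −1/(1!×0!×1!×0!×1!×1!) = -1
Σ = -1/2  ⇒  CG² = 4/15×(-1/2)² = 1/15
CG = −√(1/15) = -0.258199

−√(1/15) ≈ -0.258199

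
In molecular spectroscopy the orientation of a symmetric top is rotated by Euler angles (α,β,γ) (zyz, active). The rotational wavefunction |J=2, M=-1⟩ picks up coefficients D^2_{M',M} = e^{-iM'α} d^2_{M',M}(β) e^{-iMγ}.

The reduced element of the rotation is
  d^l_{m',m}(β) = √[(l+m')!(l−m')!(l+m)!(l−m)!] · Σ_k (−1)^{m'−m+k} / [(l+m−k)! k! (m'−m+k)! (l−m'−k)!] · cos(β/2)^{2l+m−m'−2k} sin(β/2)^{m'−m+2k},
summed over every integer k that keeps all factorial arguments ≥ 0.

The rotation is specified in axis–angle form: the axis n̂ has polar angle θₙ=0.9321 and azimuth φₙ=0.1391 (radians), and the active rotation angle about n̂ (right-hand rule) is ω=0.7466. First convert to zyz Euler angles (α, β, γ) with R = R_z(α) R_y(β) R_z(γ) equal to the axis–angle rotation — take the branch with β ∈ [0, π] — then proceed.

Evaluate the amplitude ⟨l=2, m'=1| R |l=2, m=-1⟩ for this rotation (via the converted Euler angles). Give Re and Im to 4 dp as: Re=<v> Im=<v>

Re=-0.2190 Im=0.0626

Axis–angle → zyz. n̂ = (sinθₙcosφₙ, sinθₙsinφₙ, cosθₙ) = (+0.795119, +0.111320, +0.596149), ω = 0.7466.
R = I cosω + sinω [n̂]ₓ + (1−cosω) n̂n̂ᵀ gives
  R = [+0.902170, -0.381329, +0.201688; +0.428417, +0.737298, -0.522350; +0.050483, +0.557655, +0.828536]
β = atan2(√(R₁₃²+R₂₃²), R₃₃) = 0.594308; α = atan2(R₂₃, R₁₃) mod 2π = 5.080870; γ = atan2(R₃₂, −R₃₁) mod 2π = 1.661077
Split into d^2_{1,-1}(β=0.5943) × two z-phases.
c=cos(0.594308/2)=0.956174, s=sin(0.594308/2)=0.292800; N=√[6·1·1·6]=6.000000
k∈{0,1} keeps every argument non-negative
  k=0: (−1)^2·6.0000/(2)·0.9562^2·0.2928^2 = +0.235146
  k=1: (−1)^3·6.0000/(6)·0.9562^0·0.2928^4 = -0.007350
d^2_{1,-1}(0.5943) = +0.235146 -0.007350 = +0.227796
D = (+0.360199+0.932876i)·(+0.227796)·(-0.090158+0.995927i) = -0.219037+0.062559i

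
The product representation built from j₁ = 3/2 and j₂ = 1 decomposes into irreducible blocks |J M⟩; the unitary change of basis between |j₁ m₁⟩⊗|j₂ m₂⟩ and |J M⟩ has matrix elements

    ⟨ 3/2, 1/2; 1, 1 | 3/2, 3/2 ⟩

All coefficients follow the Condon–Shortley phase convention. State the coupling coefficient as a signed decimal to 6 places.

j₁+j₂−J=1  J+j₁−j₂=2  J−j₁+j₂=1  j₁+j₂+J+1=5
(j₁±m₁, j₂±m₂, J±M) = (2,1,2,0,3,0)
P² = 8/5
sum k=1..1:
  [1] −1/2 = -1/2
S = -1/2
C² = P²·S² = 2/5 ; C = -0.632456

−√(2/5) ≈ -0.632456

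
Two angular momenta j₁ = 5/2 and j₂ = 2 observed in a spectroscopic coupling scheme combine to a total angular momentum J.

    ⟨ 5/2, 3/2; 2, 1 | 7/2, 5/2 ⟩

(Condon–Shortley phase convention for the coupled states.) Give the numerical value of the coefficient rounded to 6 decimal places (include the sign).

+√(1/63) ≈ +0.125988

√[8·1!4!3!/9! · 4!1!3!1!6!1!] = √(2304/7)
  +(−1)^0/∏(0,1,1,3,3,0)! = 1/36  (running 1/36)
  +(−1)^1/∏(1,0,0,2,4,1)! = -1/48  (running 1/144)
⟨..|..⟩ = √(2304/7)·(1/144) = +0.125988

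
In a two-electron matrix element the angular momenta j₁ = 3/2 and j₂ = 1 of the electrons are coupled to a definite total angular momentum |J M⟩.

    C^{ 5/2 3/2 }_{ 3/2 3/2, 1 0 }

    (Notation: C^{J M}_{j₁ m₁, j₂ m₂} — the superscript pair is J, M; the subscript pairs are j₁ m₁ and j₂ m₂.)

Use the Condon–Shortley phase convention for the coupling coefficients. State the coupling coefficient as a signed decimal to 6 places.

√[6·0!3!2!/6! · 3!0!1!1!4!1!] = √(72/5)
  +(−1)^0/∏(0,0,0,1,3,1)! = 1/6  (running 1/6)
⟨..|..⟩ = √(72/5)·(1/6) = +0.632456

+0.632456  (= +√(2/5))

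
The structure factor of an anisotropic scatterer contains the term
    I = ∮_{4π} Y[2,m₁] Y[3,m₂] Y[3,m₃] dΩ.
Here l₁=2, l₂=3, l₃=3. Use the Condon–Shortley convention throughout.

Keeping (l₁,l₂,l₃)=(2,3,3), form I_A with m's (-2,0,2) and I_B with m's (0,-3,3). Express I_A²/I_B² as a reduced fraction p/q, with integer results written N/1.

Same 2,3,3: normalisation and zero-m 3j drop out of the ratio.
A: Δ: 2! 2! 4! / 9! → 1/3780; sum: t=2:+1/24 = 1/24; 3j²(2 3 3; -2 0 2) = Δ·Π!·Σ² = 1/21  (sign -1)
B: Δ: 2! 2! 4! / 9! → 1/3780; sum: t=0:+1/96 = 1/96; 3j²(2 3 3; 0 -3 3) = Δ·Π!·Σ² = 5/84  (sign +1)
I_A²/I_B² = (1/21)/(5/84) = 4/5

4/5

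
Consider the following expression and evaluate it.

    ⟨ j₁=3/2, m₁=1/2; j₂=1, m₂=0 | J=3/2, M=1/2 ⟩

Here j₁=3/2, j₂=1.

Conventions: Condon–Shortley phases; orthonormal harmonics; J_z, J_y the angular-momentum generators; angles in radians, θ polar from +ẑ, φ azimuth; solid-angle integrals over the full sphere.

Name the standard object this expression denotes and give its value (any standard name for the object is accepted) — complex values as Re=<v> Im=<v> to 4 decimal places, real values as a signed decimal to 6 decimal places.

Clebsch–Gordan coefficient, +√(1/15) ≈ +0.258199

This is a Clebsch–Gordan (vector-coupling) coefficient.
√[4·1!2!1!/5! · 2!1!1!1!2!1!] = √(4/15)
  +(−1)^0/∏(0,1,1,1,1,0)! = 1  (running 1)
  +(−1)^1/∏(1,0,0,0,2,1)! = -1/2  (running 1/2)
⟨..|..⟩ = √(4/15)·(1/2) = +0.258199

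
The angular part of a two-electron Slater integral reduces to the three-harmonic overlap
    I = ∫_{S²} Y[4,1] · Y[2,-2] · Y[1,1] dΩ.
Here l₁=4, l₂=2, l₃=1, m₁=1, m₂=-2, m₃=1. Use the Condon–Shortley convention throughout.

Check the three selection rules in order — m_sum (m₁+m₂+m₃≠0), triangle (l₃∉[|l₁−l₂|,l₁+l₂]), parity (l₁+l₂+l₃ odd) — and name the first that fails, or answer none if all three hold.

azimuthal sum: 1 − 2 + 1 = 0  ✓
l₃ must lie in [2,6]; have l₃=1  ✗
L = 4 + 2 + 1 = 7 (odd)

triangle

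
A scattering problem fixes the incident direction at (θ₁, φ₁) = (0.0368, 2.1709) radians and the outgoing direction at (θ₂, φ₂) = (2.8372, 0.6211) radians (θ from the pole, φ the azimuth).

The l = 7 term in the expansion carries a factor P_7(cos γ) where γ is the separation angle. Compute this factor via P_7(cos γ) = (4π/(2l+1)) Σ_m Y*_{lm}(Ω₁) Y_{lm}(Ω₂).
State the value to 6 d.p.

-0.052439

Term-by-term m-sum for l=7 (normalisation 4π/15 = 0.837758):
  m=-7: (-0.00000 + 0.00000j) × (-0.00004 + 0.00010j) = -0.00000 - 0.00000j  (running Σ = -0.00000 - 0.00000j)
  m=-6: (0.00000 + 0.00000j) × (0.00108 - 0.00071j) = 0.00000 - 0.00000j  (running Σ = 0.00000 - 0.00000j)
  m=-5: (-0.00000 - 0.00000j) × (-0.00961 - 0.00035j) = 0.00000 + 0.00000j  (running Σ = 0.00000 + 0.00000j)
  m=-4: (-0.00001 + 0.00001j) × (0.03950 + 0.03048j) = -0.00000 + 0.00000j  (running Σ = -0.00000 + 0.00000j)
  m=-3: (0.00043 + 0.00010j) × (-0.05273 - 0.17509j) = -0.00001 - 0.00008j  (running Σ = -0.00001 - 0.00008j)
  m=-2: (-0.00366 - 0.00942j) × (-0.14428 + 0.42317j) = 0.00452 - 0.00019j  (running Σ = 0.00451 - 0.00027j)
  m=-1: (-0.08416 + 0.12299j) × (0.48689 - 0.34841j) = 0.00187 + 0.08921j  (running Σ = 0.00638 + 0.08894j)
  m=0: (1.07193 + 0.00000j) × (-0.07030 + 0.00000j) = -0.07536 + 0.00000j  (running Σ = -0.06898 + 0.08894j)
  m=1: (0.08416 + 0.12299j) × (-0.48689 - 0.34841j) = 0.00187 - 0.08921j  (running Σ = -0.06710 - 0.00027j)
  m=2: (-0.00366 + 0.00942j) × (-0.14428 - 0.42317j) = 0.00452 + 0.00019j  (running Σ = -0.06259 - 0.00008j)
  m=3: (-0.00043 + 0.00010j) × (0.05273 - 0.17509j) = -0.00001 + 0.00008j  (running Σ = -0.06259 + 0.00000j)
  m=4: (-0.00001 - 0.00001j) × (0.03950 - 0.03048j) = -0.00000 - 0.00000j  (running Σ = -0.06259 + 0.00000j)
  m=5: (0.00000 - 0.00000j) × (0.00961 - 0.00035j) = 0.00000 - 0.00000j  (running Σ = -0.06259 - 0.00000j)
  m=6: (0.00000 - 0.00000j) × (0.00108 + 0.00071j) = 0.00000 + 0.00000j  (running Σ = -0.06259 - 0.00000j)
  m=7: (0.00000 + 0.00000j) × (0.00004 + 0.00010j) = -0.00000 + 0.00000j  (running Σ = -0.06259 - 0.00000j)
Accumulated sum -0.06259 - 0.00000j; after 4π/(2l+1) scaling, -0.05244 - 0.00000j ⇒ P_7 = -0.052439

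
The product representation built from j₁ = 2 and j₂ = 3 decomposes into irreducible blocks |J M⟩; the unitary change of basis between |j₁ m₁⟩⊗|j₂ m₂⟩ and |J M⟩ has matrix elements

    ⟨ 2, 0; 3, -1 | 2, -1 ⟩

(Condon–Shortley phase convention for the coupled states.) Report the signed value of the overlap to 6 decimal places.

-0.377964  (= −√(1/7))

√[5·3!1!3!/8! · 2!2!2!4!1!3!] = √(36/7)
  +(−1)^1/∏(1,2,1,1,0,2)! = -1/4  (running -1/4)
  +(−1)^2/∏(2,1,0,0,1,3)! = 1/12  (running -1/6)
⟨..|..⟩ = √(36/7)·(-1/6) = -0.377964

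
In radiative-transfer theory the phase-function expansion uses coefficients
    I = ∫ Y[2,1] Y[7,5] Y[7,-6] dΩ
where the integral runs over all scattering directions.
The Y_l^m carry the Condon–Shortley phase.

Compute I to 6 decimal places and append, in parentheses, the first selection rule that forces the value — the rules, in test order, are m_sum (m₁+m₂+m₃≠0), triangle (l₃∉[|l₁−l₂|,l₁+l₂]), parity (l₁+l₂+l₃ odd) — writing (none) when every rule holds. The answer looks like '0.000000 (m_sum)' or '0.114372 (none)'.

0.196071 (none)

m-sum 0 ✓  L=16 even ✓  5≤7≤9 ✓
Π(2lᵢ+1) = 5×15×15 = 1125
triangle coeff Δ(2,7,7) = 1/185640
Σ_t [0,2]: t=0:+1/2419200 t=1:−1/518400 t=2:+1/2419200 = -1/907200
(3j)²=56/3315 [(2 7 7; 0 0 0)], sign=+1
Σ_t [0,1]: t=0:+1/958003200 t=1:−1/79833600 = -1/87091200
(3j)²=121/4760 [(2 7 7; 1 5 -6)], sign=+1
⇒ 4πI² = 1815/3757
I = (+1)√(1815/3757/(4π)) = 0.19607074
No selection rule forces the value: the integral is nonzero (none).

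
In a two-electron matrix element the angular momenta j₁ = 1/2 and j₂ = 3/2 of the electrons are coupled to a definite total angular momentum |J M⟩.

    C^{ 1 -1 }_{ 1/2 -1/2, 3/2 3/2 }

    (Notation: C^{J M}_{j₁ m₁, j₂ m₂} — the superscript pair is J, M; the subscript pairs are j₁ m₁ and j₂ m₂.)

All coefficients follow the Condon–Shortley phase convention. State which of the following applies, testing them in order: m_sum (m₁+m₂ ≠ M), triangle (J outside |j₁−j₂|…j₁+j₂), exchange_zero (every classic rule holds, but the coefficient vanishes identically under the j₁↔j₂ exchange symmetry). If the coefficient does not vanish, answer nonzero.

m_sum

m-sum: m₁+m₂ = -1/2+3/2 = 1, M = -1  ✗ ⇒ coefficient is 0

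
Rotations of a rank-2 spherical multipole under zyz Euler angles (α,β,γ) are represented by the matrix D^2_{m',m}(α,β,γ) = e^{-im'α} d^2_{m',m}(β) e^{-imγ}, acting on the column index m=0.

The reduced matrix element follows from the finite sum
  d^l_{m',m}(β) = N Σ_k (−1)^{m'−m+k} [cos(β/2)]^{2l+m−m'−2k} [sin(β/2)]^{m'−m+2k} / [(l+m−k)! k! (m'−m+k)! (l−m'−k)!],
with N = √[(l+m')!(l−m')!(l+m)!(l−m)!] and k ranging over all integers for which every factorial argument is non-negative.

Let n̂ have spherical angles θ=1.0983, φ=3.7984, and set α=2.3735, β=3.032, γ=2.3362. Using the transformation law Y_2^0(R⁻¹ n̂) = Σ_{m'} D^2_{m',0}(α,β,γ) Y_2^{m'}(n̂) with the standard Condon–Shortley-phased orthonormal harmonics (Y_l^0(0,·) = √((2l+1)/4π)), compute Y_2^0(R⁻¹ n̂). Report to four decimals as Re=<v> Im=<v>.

Re=-0.1337 Im=0.0000

Need the full column D^2_{m',0} for m'=−2..2 at α=2.3735, β=3.0320, γ=2.3362.
cos(β/2)=0.054769, sin(β/2)=0.998499
d^2_{-2,0}: single k=2 term ⇒ +0.007326;  D = +0.000253-0.007321i
d^2_{-1,0}: k∈[1..2] ⇒ +0.000402 -0.133553 = -0.133151;  D = +0.095767-0.092509i
d^2_{0,0}: k∈[0..2] ⇒ +0.000009 -0.011963 +0.994010 = +0.982056;  D = +0.982056+0.000000i
d^2_{1,0}: k∈[0..1] ⇒ -0.000402 +0.133553 = +0.133151;  D = -0.095767-0.092509i
d^2_{2,0}: single k=0 term ⇒ +0.007326;  D = +0.000253+0.007321i
Y_2^{m'}(θ=1.0983,φ=3.7984) and Σ D·Y over m':
  (+0.0003-0.0073i)·(+0.0779-0.2962i)  (+0.0958-0.0925i)·(-0.2479+0.1912i)  (+0.9821+0.0000i)·(-0.1194+0.0000i)  (-0.0958-0.0925i)·(+0.2479+0.1912i)  (+0.0003+0.0073i)·(+0.0779+0.2962i)
Y_2^0(R⁻¹ n̂) = -0.133690+0.000000i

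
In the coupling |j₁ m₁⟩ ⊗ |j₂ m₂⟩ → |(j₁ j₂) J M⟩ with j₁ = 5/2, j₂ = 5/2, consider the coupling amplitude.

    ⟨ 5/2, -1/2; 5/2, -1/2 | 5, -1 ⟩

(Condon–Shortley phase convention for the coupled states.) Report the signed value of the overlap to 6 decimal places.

j₁+j₂−J=0  J+j₁−j₂=5  J−j₁+j₂=5  j₁+j₂+J+1=11
(j₁±m₁, j₂±m₂, J±M) = (2,3,2,3,4,6)
P² = 69120/7
sum k=0..0:
  [0] +1/144 = 1/144
S = 1/144
C² = P²·S² = 10/21 ; C = +0.690066

+0.690066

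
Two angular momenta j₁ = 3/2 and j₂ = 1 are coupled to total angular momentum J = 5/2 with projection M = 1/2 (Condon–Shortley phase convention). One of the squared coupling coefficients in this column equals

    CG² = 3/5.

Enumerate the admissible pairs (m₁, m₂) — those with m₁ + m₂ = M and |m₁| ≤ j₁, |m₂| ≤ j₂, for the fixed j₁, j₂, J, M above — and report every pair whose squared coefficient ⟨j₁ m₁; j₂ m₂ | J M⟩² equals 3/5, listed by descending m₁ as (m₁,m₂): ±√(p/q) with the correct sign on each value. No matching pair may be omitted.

(1/2,0): +√(3/5)

Admissible pairs with m₁+m₂ = M = 1/2: (-1/2,1), (1/2,0), (3/2,-1)
  (m₁,m₂)=(3/2,-1): CG² = 1/10, CG = +√(1/10)
  (m₁,m₂)=(1/2,0): CG² = 3/5, CG = +√(3/5)   ← matches the target
  (m₁,m₂)=(-1/2,1): CG² = 3/10, CG = +√(3/10)
Pairs with CG² = 3/5: (1/2,0): +√(3/5)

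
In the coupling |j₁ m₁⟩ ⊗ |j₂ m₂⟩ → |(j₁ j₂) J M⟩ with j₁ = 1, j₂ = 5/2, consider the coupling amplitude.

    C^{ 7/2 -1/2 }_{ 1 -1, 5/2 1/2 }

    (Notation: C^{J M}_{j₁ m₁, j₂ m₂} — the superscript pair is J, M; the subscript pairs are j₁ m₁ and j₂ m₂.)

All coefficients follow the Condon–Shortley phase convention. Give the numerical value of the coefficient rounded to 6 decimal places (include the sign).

+0.534522

√[8·0!2!5!/8! · 0!2!3!2!3!4!] = √(1152/7)
  +(−1)^0/∏(0,0,2,3,0,2)! = 1/24  (running 1/24)
⟨..|..⟩ = √(1152/7)·(1/24) = +0.534522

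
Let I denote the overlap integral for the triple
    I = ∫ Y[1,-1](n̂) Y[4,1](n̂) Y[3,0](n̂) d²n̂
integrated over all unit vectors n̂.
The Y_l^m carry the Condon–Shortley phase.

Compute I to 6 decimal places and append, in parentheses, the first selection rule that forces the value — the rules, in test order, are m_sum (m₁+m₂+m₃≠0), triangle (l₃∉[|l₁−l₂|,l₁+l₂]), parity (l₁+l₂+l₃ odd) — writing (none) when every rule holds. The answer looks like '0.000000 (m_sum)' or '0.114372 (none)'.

-0.194664 (none)

Rules hold: Σm=0, L=8 even, 3≤3≤5.
N = 3·9·7 = 189
Δ = 2!·0!·6!/9! = 1/252
Racah Σ t=1..1: t=1:−1/36 = -1/36
⇒ 3j(1 4 3; 0 0 0)² = 4/63, sgn +1
Racah Σ t=2..2: t=2:+1/72 = 1/72
⇒ 3j(1 4 3; -1 1 0)² = 5/126, sgn -1
4πI² = N·(3j₀)²·(3jₘ)² = 10/21
I = -1·√(0.47619/4π) = -0.19466390
No selection rule forces the value: the integral is nonzero (none).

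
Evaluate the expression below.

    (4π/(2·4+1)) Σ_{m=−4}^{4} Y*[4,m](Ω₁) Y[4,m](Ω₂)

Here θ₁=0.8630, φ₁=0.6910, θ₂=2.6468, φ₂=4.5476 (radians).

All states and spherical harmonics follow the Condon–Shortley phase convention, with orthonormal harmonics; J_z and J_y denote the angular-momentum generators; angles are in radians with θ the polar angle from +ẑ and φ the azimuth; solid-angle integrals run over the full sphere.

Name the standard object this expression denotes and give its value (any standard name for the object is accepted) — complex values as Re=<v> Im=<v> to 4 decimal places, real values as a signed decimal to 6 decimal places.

Legendre polynomial (addition theorem), -0.073712

This sum is the spherical-harmonic addition theorem: it equals the Legendre polynomial P_l(cos γ) of the angle γ between the two directions.
Expand P_4 via completeness: Σ_{m} conj(Y_{4,m}) at Ω₁ times Y_{4,m} at Ω₂ —
  m=-4: (-0.13709 + 0.05437j) × (0.01779 + 0.01378j) = -0.00319 - 0.00092j  (running Σ = -0.00319 - 0.00092j)
  m=-3: (-0.17182 + 0.31287j) × (-0.05596 + 0.10382j) = -0.02287 - 0.03535j  (running Σ = -0.02606 - 0.03627j)
  m=-2: (0.07100 + 0.37159j) × (-0.31557 - 0.10794j) = 0.01770 - 0.12493j  (running Σ = -0.00835 - 0.16119j)
  m=-1: (-0.00739 - 0.00611j) × (0.07854 - 0.47228j) = -0.00347 + 0.00301j  (running Σ = -0.01182 - 0.15818j)
  m=0: (-0.36257 + 0.00000j) × (0.08042 + 0.00000j) = -0.02916 + 0.00000j  (running Σ = -0.04097 - 0.15818j)
  m=1: (0.00739 - 0.00611j) × (-0.07854 - 0.47228j) = -0.00347 - 0.00301j  (running Σ = -0.04444 - 0.16119j)
  m=2: (0.07100 - 0.37159j) × (-0.31557 + 0.10794j) = 0.01770 + 0.12493j  (running Σ = -0.02674 - 0.03627j)
  m=3: (0.17182 + 0.31287j) × (0.05596 + 0.10382j) = -0.02287 + 0.03535j  (running Σ = -0.04961 - 0.00092j)
  m=4: (-0.13709 - 0.05437j) × (0.01779 - 0.01378j) = -0.00319 + 0.00092j  (running Σ = -0.05279 - 0.00000j)
Σ over m = -0.05279 - 0.00000j; ×(4π/9) → -0.07371 - 0.00000j. Real part: -0.073712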